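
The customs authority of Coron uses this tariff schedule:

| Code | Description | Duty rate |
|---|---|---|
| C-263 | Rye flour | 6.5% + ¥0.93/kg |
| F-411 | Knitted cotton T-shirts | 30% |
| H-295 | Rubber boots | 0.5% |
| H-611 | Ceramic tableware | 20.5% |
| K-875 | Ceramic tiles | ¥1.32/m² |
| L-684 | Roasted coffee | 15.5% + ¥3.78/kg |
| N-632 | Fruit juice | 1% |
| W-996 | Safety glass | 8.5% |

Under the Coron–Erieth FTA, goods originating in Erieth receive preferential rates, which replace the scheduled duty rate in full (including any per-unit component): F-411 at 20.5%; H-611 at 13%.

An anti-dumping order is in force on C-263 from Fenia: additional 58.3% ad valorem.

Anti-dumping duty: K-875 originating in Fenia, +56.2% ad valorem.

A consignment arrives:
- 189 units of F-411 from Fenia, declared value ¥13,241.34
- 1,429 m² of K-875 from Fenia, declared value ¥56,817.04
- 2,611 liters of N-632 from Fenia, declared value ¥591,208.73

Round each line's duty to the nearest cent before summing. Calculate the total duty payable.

¥43,701.95

Line 1 (F-411, Fenia, 189 units, ¥13,241.34):
Base rate for F-411 is 30%.
F-411 has an FTA preferential rate, but origin Fenia is not Erieth; base rate stands.
Duty = ¥13,241.34 × 30% = ¥3,972.40.
Line 2 (K-875, Fenia, 1,429 m², ¥56,817.04):
Base rate for K-875 is ¥1.32/m².
Additional duty on K-875 from Fenia: +56.2% ad valorem. Applied ad valorem rate = 56.2%.
Duty = ¥56,817.04 × 56.2% + 1,429 × ¥1.32 = ¥33,817.46.
Line 3 (N-632, Fenia, 2,611 liters, ¥591,208.73):
Base rate for N-632 is 1%.
Duty = ¥591,208.73 × 1% = ¥5,912.09.
Total = ¥3,972.40 + ¥33,817.46 + ¥5,912.09 = ¥43,701.95.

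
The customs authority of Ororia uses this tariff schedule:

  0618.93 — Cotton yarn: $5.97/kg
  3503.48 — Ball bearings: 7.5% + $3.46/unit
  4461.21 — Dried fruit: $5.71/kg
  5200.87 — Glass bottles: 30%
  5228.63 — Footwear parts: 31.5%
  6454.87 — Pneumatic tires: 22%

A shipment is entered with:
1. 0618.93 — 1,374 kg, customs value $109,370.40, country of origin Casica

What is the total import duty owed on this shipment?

$8,202.78

Line 1 (0618.93, Casica, 1,374 kg, $109,370.40):
Base rate for 0618.93 is $5.97/kg.
Duty = 1,374 × $5.97 = $8,202.78.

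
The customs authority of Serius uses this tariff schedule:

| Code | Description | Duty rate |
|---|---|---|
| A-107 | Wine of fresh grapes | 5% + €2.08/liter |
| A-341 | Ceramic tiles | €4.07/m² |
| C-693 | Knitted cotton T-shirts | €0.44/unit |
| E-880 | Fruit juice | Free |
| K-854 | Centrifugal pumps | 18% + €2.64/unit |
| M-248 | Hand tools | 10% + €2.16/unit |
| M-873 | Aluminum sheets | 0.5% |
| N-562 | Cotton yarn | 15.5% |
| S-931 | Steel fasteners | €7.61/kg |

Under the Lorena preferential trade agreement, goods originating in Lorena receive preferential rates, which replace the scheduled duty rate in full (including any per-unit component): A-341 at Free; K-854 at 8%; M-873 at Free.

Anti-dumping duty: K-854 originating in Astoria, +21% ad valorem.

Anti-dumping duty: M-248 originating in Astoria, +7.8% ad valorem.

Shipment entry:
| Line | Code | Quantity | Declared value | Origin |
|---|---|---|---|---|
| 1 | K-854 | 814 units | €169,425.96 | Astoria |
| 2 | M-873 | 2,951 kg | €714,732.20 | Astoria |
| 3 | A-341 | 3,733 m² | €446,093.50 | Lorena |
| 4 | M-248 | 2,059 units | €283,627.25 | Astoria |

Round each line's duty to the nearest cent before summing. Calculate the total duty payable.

Line 1 (K-854, Astoria, 814 units, €169,425.96):
Base rate for K-854 is 18% + €2.64/unit.
K-854 has an FTA preferential rate, but origin Astoria is not Lorena; base rate stands.
Additional duty on K-854 from Astoria: +21%. Applied ad valorem rate: 18% + 21% = 39%.
Duty = €169,425.96 × 39% + 814 × €2.64 = €68,225.08.
Line 2 (M-873, Astoria, 2,951 kg, €714,732.20):
Base rate for M-873 is 0.5%.
M-873 has an FTA preferential rate, but origin Astoria is not Lorena; base rate stands.
Duty = €714,732.20 × 0.5% = €3,573.66.
Line 3 (A-341, Lorena, 3,733 m², €446,093.50):
Base rate for A-341 is €4.07/m².
Origin Lorena qualifies under the Serius–Lorena agreement and A-341 is covered: preferential rate Free applies instead.
Duty = €446,093.50 × 0% = €0.00.
Line 4 (M-248, Astoria, 2,059 units, €283,627.25):
Base rate for M-248 is 10% + €2.16/unit.
Additional duty on M-248 from Astoria: +7.8%. Applied ad valorem rate: 10% + 7.8% = 17.8%.
Duty = €283,627.25 × 17.8% + 2,059 × €2.16 = €54,933.09.
Total = €68,225.08 + €3,573.66 + €0.00 + €54,933.09 = €126,731.83.

€126,731.83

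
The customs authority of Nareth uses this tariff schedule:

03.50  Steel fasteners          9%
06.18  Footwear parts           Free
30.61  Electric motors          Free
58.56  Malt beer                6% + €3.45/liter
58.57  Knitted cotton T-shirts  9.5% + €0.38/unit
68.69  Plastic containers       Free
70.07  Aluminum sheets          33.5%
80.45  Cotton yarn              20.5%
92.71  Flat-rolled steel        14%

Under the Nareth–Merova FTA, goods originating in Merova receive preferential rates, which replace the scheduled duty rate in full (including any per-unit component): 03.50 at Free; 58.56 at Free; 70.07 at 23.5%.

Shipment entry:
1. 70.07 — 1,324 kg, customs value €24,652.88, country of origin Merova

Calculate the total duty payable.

Line 1 (70.07, Merova, 1,324 kg, €24,652.88):
Base rate for 70.07 is 33.5%.
Origin Merova qualifies under the Nareth–Merova agreement and 70.07 is covered: preferential rate 23.5% applies instead.
Duty = €24,652.88 × 23.5% = €5,793.43.

€5,793.43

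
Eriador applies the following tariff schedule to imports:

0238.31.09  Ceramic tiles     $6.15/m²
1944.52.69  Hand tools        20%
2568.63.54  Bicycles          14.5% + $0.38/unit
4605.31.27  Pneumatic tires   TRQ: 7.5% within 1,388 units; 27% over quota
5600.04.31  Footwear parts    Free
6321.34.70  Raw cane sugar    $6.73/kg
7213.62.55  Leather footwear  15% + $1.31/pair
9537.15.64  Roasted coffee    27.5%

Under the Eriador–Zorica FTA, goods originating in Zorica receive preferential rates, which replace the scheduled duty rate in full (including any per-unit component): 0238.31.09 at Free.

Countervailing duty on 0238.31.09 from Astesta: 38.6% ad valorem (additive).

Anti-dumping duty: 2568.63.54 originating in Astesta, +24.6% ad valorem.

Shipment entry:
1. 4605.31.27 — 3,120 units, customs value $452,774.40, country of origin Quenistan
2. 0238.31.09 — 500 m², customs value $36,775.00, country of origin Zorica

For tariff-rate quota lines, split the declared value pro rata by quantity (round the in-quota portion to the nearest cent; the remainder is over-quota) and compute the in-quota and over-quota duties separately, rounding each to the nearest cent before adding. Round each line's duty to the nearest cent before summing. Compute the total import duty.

Line 1 (4605.31.27, Quenistan, 3,120 units, $452,774.40):
Code 4605.31.27 is under a tariff-rate quota (threshold 1,388 units). In-quota: 1,388 units at 7.5%; over-quota: 1,732 units at 27%.
Pro-rata value split: in-quota = $452,774.40 × 1,388/3,120 = $201,426.56; over-quota = $452,774.40 − $201,426.56 = $251,347.84.
In-quota duty = $201,426.56 × 7.5% = $15,106.99. Over-quota duty = $251,347.84 × 27% = $67,863.92.
Line duty = $15,106.99 + $67,863.92 = $82,970.91.
Line 2 (0238.31.09, Zorica, 500 m², $36,775.00):
Base rate for 0238.31.09 is $6.15/m².
Origin Zorica qualifies under the Eriador–Zorica agreement and 0238.31.09 is covered: preferential rate Free applies instead.
The additional-duty order on 0238.31.09 targets Astesta, not Zorica; it does not apply.
Duty = $36,775.00 × 0% = $0.00.
Total = $82,970.91 + $0.00 = $82,970.91.

$82,970.91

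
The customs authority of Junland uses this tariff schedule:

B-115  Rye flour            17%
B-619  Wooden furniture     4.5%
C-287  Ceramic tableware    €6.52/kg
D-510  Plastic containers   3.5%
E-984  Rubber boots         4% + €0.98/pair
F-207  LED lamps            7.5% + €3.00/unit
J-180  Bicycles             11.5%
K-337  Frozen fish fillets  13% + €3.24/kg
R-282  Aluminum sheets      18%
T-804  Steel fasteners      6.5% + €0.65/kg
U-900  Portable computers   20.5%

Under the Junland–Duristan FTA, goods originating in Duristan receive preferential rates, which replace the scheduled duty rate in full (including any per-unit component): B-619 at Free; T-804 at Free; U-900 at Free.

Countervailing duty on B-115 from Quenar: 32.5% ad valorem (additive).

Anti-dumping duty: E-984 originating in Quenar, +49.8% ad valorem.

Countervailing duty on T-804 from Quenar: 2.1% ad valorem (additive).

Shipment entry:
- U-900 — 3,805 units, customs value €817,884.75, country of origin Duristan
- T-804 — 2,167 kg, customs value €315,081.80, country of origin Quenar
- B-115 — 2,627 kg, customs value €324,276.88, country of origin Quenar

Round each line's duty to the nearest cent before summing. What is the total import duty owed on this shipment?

€189,022.64

Line 1 (U-900, Duristan, 3,805 units, €817,884.75):
Base rate for U-900 is 20.5%.
Origin Duristan qualifies under the Junland–Duristan agreement and U-900 is covered: preferential rate Free applies instead.
Duty = €817,884.75 × 0% = €0.00.
Line 2 (T-804, Quenar, 2,167 kg, €315,081.80):
Base rate for T-804 is 6.5% + €0.65/kg.
T-804 has an FTA preferential rate, but origin Quenar is not Duristan; base rate stands.
Additional duty on T-804 from Quenar: +2.1%. Applied ad valorem rate: 6.5% + 2.1% = 8.6%.
Duty = €315,081.80 × 8.6% + 2,167 × €0.65 = €28,505.58.
Line 3 (B-115, Quenar, 2,627 kg, €324,276.88):
Base rate for B-115 is 17%.
Additional duty on B-115 from Quenar: +32.5%. Applied ad valorem rate: 17% + 32.5% = 49.5%.
Duty = €324,276.88 × 49.5% = €160,517.06.
Total = €0.00 + €28,505.58 + €160,517.06 = €189,022.64.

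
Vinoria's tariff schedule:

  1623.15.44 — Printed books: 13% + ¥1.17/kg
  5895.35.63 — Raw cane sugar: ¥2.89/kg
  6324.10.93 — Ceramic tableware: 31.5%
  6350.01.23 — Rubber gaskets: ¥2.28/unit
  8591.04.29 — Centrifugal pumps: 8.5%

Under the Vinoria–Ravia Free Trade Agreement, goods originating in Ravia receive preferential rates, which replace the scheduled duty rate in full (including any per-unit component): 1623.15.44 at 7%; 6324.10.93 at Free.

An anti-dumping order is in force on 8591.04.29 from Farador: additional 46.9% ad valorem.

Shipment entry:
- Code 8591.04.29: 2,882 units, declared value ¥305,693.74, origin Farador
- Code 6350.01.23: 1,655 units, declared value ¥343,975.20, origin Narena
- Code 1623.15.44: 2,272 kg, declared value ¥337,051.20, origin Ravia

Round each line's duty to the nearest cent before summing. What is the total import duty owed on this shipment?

Line 1 (8591.04.29, Farador, 2,882 units, ¥305,693.74):
Base rate for 8591.04.29 is 8.5%.
Additional duty on 8591.04.29 from Farador: +46.9%. Applied ad valorem rate: 8.5% + 46.9% = 55.4%.
Duty = ¥305,693.74 × 55.4% = ¥169,354.33.
Line 2 (6350.01.23, Narena, 1,655 units, ¥343,975.20):
Base rate for 6350.01.23 is ¥2.28/unit.
Duty = 1,655 × ¥2.28 = ¥3,773.40.
Line 3 (1623.15.44, Ravia, 2,272 kg, ¥337,051.20):
Base rate for 1623.15.44 is 13% + ¥1.17/kg.
Origin Ravia qualifies under the Vinoria–Ravia agreement and 1623.15.44 is covered: preferential rate 7% applies instead.
Duty = ¥337,051.20 × 7% = ¥23,593.58.
Total = ¥169,354.33 + ¥3,773.40 + ¥23,593.58 = ¥196,721.31.

¥196,721.31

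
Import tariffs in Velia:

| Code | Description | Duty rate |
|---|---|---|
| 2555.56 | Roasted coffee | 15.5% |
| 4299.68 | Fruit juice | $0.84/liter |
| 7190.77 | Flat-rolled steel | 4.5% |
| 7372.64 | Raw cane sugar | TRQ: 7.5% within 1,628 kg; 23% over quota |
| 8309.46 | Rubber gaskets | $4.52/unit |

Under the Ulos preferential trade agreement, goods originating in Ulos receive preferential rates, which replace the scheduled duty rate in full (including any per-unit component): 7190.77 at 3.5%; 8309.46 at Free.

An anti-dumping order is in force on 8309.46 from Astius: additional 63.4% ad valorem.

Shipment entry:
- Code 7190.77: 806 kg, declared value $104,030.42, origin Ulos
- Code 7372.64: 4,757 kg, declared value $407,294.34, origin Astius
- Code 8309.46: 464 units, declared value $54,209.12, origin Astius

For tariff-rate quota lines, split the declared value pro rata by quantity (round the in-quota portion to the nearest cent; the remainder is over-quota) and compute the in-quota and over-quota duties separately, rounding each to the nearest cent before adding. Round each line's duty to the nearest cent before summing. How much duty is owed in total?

$112,179.27

Line 1 (7190.77, Ulos, 806 kg, $104,030.42):
Base rate for 7190.77 is 4.5%.
Origin Ulos qualifies under the Velia–Ulos agreement and 7190.77 is covered: preferential rate 3.5% applies instead.
Duty = $104,030.42 × 3.5% = $3,641.06.
Line 2 (7372.64, Astius, 4,757 kg, $407,294.34):
Code 7372.64 is under a tariff-rate quota (threshold 1,628 kg). In-quota: 1,628 kg at 7.5%; over-quota: 3,129 kg at 23%.
Pro-rata value split: in-quota = $407,294.34 × 1,628/4,757 = $139,389.36; over-quota = $407,294.34 − $139,389.36 = $267,904.98.
In-quota duty = $139,389.36 × 7.5% = $10,454.20. Over-quota duty = $267,904.98 × 23% = $61,618.15.
Line duty = $10,454.20 + $61,618.15 = $72,072.35.
Line 3 (8309.46, Astius, 464 units, $54,209.12):
Base rate for 8309.46 is $4.52/unit.
8309.46 has an FTA preferential rate, but origin Astius is not Ulos; base rate stands.
Additional duty on 8309.46 from Astius: +63.4% ad valorem. Applied ad valorem rate = 63.4%.
Duty = $54,209.12 × 63.4% + 464 × $4.52 = $36,465.86.
Total = $3,641.06 + $72,072.35 + $36,465.86 = $112,179.27.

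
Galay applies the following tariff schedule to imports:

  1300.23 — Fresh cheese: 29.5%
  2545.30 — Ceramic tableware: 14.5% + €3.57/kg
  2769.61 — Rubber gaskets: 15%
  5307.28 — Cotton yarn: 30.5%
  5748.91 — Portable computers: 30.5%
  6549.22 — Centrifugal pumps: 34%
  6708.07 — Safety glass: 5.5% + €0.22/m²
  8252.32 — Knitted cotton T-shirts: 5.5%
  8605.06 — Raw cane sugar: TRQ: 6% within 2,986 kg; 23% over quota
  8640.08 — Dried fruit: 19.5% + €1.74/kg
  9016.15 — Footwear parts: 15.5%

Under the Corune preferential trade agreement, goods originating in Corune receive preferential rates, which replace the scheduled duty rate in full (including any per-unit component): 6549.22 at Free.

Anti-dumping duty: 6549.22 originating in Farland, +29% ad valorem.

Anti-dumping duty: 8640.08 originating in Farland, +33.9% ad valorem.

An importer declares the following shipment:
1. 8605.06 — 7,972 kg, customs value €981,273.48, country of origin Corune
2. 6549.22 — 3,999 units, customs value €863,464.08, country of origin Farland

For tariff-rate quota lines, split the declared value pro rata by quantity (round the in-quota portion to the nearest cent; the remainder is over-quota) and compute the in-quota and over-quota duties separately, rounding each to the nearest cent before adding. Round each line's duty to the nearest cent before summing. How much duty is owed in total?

€707,192.32

Line 1 (8605.06, Corune, 7,972 kg, €981,273.48):
Code 8605.06 is under a tariff-rate quota (threshold 2,986 kg). In-quota: 2,986 kg at 6%; over-quota: 4,986 kg at 23%.
Pro-rata value split: in-quota = €981,273.48 × 2,986/7,972 = €367,546.74; over-quota = €981,273.48 − €367,546.74 = €613,726.74.
In-quota duty = €367,546.74 × 6% = €22,052.80. Over-quota duty = €613,726.74 × 23% = €141,157.15.
Line duty = €22,052.80 + €141,157.15 = €163,209.95.
Line 2 (6549.22, Farland, 3,999 units, €863,464.08):
Base rate for 6549.22 is 34%.
6549.22 has an FTA preferential rate, but origin Farland is not Corune; base rate stands.
Additional duty on 6549.22 from Farland: +29%. Applied ad valorem rate: 34% + 29% = 63%.
Duty = €863,464.08 × 63% = €543,982.37.
Total = €163,209.95 + €543,982.37 = €707,192.32.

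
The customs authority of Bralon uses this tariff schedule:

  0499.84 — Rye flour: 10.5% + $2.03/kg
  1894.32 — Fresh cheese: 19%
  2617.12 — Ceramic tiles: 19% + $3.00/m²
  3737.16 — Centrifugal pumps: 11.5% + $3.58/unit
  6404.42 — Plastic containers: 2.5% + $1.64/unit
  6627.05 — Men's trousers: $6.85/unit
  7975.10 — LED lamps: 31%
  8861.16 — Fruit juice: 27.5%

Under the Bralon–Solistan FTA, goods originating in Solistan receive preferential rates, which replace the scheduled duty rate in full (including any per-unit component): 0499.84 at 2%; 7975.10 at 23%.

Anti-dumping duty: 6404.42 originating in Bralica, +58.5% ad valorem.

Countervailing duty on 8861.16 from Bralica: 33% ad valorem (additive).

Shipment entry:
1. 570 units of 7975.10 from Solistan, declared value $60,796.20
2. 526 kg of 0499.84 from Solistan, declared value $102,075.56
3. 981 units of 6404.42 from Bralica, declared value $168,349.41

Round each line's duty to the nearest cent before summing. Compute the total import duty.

Line 1 (7975.10, Solistan, 570 units, $60,796.20):
Base rate for 7975.10 is 31%.
Origin Solistan qualifies under the Bralon–Solistan agreement and 7975.10 is covered: preferential rate 23% applies instead.
Duty = $60,796.20 × 23% = $13,983.13.
Line 2 (0499.84, Solistan, 526 kg, $102,075.56):
Base rate for 0499.84 is 10.5% + $2.03/kg.
Origin Solistan qualifies under the Bralon–Solistan agreement and 0499.84 is covered: preferential rate 2% applies instead.
Duty = $102,075.56 × 2% = $2,041.51.
Line 3 (6404.42, Bralica, 981 units, $168,349.41):
Base rate for 6404.42 is 2.5% + $1.64/unit.
Additional duty on 6404.42 from Bralica: +58.5%. Applied ad valorem rate: 2.5% + 58.5% = 61%.
Duty = $168,349.41 × 61% + 981 × $1.64 = $104,301.98.
Total = $13,983.13 + $2,041.51 + $104,301.98 = $120,326.62.

$120,326.62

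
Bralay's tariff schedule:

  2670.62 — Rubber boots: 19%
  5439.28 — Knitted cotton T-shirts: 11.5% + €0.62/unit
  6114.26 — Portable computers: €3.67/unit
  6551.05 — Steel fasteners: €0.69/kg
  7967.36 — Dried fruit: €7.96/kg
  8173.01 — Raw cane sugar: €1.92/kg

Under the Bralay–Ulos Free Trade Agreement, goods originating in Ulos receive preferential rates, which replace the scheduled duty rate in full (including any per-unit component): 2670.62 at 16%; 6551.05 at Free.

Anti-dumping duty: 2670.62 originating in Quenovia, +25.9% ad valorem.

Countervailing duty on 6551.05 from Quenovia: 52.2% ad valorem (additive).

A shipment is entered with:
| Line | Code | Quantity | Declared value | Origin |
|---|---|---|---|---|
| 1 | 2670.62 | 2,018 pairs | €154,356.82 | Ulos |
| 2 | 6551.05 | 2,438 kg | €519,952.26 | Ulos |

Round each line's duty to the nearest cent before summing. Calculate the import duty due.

€24,697.09

Line 1 (2670.62, Ulos, 2,018 pairs, €154,356.82):
Base rate for 2670.62 is 19%.
Origin Ulos qualifies under the Bralay–Ulos agreement and 2670.62 is covered: preferential rate 16% applies instead.
The additional-duty order on 2670.62 targets Quenovia, not Ulos; it does not apply.
Duty = €154,356.82 × 16% = €24,697.09.
Line 2 (6551.05, Ulos, 2,438 kg, €519,952.26):
Base rate for 6551.05 is €0.69/kg.
Origin Ulos qualifies under the Bralay–Ulos agreement and 6551.05 is covered: preferential rate Free applies instead.
The additional-duty order on 6551.05 targets Quenovia, not Ulos; it does not apply.
Duty = €519,952.26 × 0% = €0.00.
Total = €24,697.09 + €0.00 = €24,697.09.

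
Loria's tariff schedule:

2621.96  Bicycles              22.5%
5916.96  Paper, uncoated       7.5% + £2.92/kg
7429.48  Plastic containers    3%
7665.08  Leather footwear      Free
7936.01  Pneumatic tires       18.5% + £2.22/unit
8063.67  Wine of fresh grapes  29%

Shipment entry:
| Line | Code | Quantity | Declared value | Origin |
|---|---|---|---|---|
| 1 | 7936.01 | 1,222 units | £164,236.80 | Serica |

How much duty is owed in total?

£33,096.65

Line 1 (7936.01, Serica, 1,222 units, £164,236.80):
Base rate for 7936.01 is 18.5% + £2.22/unit.
Duty = £164,236.80 × 18.5% + 1,222 × £2.22 = £33,096.65.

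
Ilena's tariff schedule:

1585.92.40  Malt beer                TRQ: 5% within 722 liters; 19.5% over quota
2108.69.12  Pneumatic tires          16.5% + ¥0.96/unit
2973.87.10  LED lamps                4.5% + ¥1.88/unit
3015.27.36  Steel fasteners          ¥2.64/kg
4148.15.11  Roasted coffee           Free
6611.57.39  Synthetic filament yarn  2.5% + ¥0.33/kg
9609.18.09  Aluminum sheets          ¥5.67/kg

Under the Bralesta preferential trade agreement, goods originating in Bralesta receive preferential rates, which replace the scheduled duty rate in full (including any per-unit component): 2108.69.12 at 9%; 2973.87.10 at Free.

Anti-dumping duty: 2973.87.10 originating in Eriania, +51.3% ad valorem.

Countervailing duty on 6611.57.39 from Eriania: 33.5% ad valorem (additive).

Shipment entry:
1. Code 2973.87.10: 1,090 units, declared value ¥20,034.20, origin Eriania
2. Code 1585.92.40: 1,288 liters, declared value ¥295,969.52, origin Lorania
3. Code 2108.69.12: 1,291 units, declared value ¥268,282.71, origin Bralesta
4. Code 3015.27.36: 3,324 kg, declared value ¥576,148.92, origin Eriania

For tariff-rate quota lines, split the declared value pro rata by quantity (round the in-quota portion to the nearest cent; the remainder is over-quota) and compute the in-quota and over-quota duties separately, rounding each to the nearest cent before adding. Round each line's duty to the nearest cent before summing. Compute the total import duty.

¥79,806.42

Line 1 (2973.87.10, Eriania, 1,090 units, ¥20,034.20):
Base rate for 2973.87.10 is 4.5% + ¥1.88/unit.
2973.87.10 has an FTA preferential rate, but origin Eriania is not Bralesta; base rate stands.
Additional duty on 2973.87.10 from Eriania: +51.3%. Applied ad valorem rate: 4.5% + 51.3% = 55.8%.
Duty = ¥20,034.20 × 55.8% + 1,090 × ¥1.88 = ¥13,228.28.
Line 2 (1585.92.40, Lorania, 1,288 liters, ¥295,969.52):
Code 1585.92.40 is under a tariff-rate quota (threshold 722 liters). In-quota: 722 liters at 5%; over-quota: 566 liters at 19.5%.
Pro-rata value split: in-quota = ¥295,969.52 × 722/1,288 = ¥165,908.38; over-quota = ¥295,969.52 − ¥165,908.38 = ¥130,061.14.
In-quota duty = ¥165,908.38 × 5% = ¥8,295.42. Over-quota duty = ¥130,061.14 × 19.5% = ¥25,361.92.
Line duty = ¥8,295.42 + ¥25,361.92 = ¥33,657.34.
Line 3 (2108.69.12, Bralesta, 1,291 units, ¥268,282.71):
Base rate for 2108.69.12 is 16.5% + ¥0.96/unit.
Origin Bralesta qualifies under the Ilena–Bralesta agreement and 2108.69.12 is covered: preferential rate 9% applies instead.
Duty = ¥268,282.71 × 9% = ¥24,145.44.
Line 4 (3015.27.36, Eriania, 3,324 kg, ¥576,148.92):
Base rate for 3015.27.36 is ¥2.64/kg.
Duty = 3,324 × ¥2.64 = ¥8,775.36.
Total = ¥13,228.28 + ¥33,657.34 + ¥24,145.44 + ¥8,775.36 = ¥79,806.42.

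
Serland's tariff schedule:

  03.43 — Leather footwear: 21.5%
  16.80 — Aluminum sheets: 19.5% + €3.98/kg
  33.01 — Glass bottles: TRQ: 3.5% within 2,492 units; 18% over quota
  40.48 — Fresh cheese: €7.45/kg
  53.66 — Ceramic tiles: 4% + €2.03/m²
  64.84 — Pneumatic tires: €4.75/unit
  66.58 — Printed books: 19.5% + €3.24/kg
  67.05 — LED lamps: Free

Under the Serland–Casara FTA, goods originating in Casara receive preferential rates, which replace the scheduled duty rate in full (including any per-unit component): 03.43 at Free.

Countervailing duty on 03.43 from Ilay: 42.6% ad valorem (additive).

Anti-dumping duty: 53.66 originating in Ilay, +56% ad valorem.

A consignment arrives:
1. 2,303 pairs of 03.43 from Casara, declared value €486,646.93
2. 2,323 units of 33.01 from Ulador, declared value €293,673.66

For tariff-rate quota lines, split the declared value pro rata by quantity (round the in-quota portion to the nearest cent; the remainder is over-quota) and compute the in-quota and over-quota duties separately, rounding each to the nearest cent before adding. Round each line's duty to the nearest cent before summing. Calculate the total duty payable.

€10,278.58

Line 1 (03.43, Casara, 2,303 pairs, €486,646.93):
Base rate for 03.43 is 21.5%.
Origin Casara qualifies under the Serland–Casara agreement and 03.43 is covered: preferential rate Free applies instead.
The additional-duty order on 03.43 targets Ilay, not Casara; it does not apply.
Duty = €486,646.93 × 0% = €0.00.
Line 2 (33.01, Ulador, 2,323 units, €293,673.66):
Code 33.01 is under a tariff-rate quota (threshold 2,492 units). Quantity 2,323 units is within the quota, so the in-quota rate 3.5% applies to the full value.
Duty = €293,673.66 × 3.5% = €10,278.58.
Total = €0.00 + €10,278.58 = €10,278.58.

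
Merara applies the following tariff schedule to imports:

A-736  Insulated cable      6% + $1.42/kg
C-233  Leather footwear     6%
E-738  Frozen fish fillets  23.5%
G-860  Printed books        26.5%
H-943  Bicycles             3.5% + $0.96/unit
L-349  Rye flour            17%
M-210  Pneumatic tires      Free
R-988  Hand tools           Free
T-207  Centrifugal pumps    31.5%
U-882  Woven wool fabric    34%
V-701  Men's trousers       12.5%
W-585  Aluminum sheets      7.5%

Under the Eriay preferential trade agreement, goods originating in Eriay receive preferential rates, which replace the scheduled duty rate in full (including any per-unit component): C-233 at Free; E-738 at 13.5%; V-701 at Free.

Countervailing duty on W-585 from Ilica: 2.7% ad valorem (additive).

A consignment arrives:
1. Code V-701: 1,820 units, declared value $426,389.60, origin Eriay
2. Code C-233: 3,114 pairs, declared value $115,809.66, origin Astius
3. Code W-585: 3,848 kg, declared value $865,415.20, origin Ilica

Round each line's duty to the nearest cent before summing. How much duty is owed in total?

Line 1 (V-701, Eriay, 1,820 units, $426,389.60):
Base rate for V-701 is 12.5%.
Origin Eriay qualifies under the Merara–Eriay agreement and V-701 is covered: preferential rate Free applies instead.
Duty = $426,389.60 × 0% = $0.00.
Line 2 (C-233, Astius, 3,114 pairs, $115,809.66):
Base rate for C-233 is 6%.
C-233 has an FTA preferential rate, but origin Astius is not Eriay; base rate stands.
Duty = $115,809.66 × 6% = $6,948.58.
Line 3 (W-585, Ilica, 3,848 kg, $865,415.20):
Base rate for W-585 is 7.5%.
Additional duty on W-585 from Ilica: +2.7%. Applied ad valorem rate: 7.5% + 2.7% = 10.2%.
Duty = $865,415.20 × 10.2% = $88,272.35.
Total = $0.00 + $6,948.58 + $88,272.35 = $95,220.93.

$95,220.93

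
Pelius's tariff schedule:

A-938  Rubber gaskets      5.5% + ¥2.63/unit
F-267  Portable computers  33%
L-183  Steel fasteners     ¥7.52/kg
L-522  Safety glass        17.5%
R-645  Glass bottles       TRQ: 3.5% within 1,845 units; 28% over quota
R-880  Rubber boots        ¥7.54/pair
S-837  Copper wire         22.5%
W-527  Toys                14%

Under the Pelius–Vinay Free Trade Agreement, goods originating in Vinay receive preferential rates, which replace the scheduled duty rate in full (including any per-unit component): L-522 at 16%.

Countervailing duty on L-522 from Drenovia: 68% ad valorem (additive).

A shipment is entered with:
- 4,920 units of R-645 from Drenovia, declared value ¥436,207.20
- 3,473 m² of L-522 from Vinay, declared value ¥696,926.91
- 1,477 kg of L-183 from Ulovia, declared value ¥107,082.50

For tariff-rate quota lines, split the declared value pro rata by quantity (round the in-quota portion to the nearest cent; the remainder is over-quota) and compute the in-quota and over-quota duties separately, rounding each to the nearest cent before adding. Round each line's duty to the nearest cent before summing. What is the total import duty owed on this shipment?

Line 1 (R-645, Drenovia, 4,920 units, ¥436,207.20):
Code R-645 is under a tariff-rate quota (threshold 1,845 units). In-quota: 1,845 units at 3.5%; over-quota: 3,075 units at 28%.
Pro-rata value split: in-quota = ¥436,207.20 × 1,845/4,920 = ¥163,577.70; over-quota = ¥436,207.20 − ¥163,577.70 = ¥272,629.50.
In-quota duty = ¥163,577.70 × 3.5% = ¥5,725.22. Over-quota duty = ¥272,629.50 × 28% = ¥76,336.26.
Line duty = ¥5,725.22 + ¥76,336.26 = ¥82,061.48.
Line 2 (L-522, Vinay, 3,473 m², ¥696,926.91):
Base rate for L-522 is 17.5%.
Origin Vinay qualifies under the Pelius–Vinay agreement and L-522 is covered: preferential rate 16% applies instead.
The additional-duty order on L-522 targets Drenovia, not Vinay; it does not apply.
Duty = ¥696,926.91 × 16% = ¥111,508.31.
Line 3 (L-183, Ulovia, 1,477 kg, ¥107,082.50):
Base rate for L-183 is ¥7.52/kg.
Duty = 1,477 × ¥7.52 = ¥11,107.04.
Total = ¥82,061.48 + ¥111,508.31 + ¥11,107.04 = ¥204,676.83.

¥204,676.83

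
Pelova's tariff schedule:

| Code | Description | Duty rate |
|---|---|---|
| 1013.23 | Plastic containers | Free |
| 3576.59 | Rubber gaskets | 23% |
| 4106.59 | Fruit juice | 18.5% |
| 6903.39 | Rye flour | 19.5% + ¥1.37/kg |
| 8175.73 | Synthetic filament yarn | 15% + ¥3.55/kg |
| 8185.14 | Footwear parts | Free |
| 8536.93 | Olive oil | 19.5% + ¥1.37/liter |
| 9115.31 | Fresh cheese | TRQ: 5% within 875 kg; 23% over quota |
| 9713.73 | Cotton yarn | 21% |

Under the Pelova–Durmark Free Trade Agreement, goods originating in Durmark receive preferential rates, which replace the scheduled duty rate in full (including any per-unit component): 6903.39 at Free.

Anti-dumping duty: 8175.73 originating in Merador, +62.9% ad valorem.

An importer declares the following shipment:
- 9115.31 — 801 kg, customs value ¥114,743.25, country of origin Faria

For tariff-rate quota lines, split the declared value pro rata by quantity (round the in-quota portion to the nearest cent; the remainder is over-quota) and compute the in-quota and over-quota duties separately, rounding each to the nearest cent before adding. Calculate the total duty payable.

¥5,737.16

Line 1 (9115.31, Faria, 801 kg, ¥114,743.25):
Code 9115.31 is under a tariff-rate quota (threshold 875 kg). Quantity 801 kg is within the quota, so the in-quota rate 5% applies to the full value.
Duty = ¥114,743.25 × 5% = ¥5,737.16.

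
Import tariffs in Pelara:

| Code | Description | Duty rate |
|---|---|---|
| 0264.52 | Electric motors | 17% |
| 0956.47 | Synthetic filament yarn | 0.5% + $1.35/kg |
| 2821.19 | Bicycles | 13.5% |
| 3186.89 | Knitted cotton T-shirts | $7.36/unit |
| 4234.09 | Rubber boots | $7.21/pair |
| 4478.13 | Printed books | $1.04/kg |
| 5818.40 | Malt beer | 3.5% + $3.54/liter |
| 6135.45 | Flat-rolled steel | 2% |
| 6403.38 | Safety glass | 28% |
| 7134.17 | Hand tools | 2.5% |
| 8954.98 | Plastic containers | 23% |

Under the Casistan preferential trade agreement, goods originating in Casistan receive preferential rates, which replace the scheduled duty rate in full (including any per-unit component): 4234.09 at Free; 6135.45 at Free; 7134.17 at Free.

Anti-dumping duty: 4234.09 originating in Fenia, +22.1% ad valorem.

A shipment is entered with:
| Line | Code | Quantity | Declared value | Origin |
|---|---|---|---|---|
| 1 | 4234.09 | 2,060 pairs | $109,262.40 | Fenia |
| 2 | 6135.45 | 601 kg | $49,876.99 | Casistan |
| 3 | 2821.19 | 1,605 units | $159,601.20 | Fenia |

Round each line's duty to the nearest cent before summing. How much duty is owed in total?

Line 1 (4234.09, Fenia, 2,060 pairs, $109,262.40):
Base rate for 4234.09 is $7.21/pair.
4234.09 has an FTA preferential rate, but origin Fenia is not Casistan; base rate stands.
Additional duty on 4234.09 from Fenia: +22.1% ad valorem. Applied ad valorem rate = 22.1%.
Duty = $109,262.40 × 22.1% + 2,060 × $7.21 = $38,999.59.
Line 2 (6135.45, Casistan, 601 kg, $49,876.99):
Base rate for 6135.45 is 2%.
Origin Casistan qualifies under the Pelara–Casistan agreement and 6135.45 is covered: preferential rate Free applies instead.
Duty = $49,876.99 × 0% = $0.00.
Line 3 (2821.19, Fenia, 1,605 units, $159,601.20):
Base rate for 2821.19 is 13.5%.
Duty = $159,601.20 × 13.5% = $21,546.16.
Total = $38,999.59 + $0.00 + $21,546.16 = $60,545.75.

$60,545.75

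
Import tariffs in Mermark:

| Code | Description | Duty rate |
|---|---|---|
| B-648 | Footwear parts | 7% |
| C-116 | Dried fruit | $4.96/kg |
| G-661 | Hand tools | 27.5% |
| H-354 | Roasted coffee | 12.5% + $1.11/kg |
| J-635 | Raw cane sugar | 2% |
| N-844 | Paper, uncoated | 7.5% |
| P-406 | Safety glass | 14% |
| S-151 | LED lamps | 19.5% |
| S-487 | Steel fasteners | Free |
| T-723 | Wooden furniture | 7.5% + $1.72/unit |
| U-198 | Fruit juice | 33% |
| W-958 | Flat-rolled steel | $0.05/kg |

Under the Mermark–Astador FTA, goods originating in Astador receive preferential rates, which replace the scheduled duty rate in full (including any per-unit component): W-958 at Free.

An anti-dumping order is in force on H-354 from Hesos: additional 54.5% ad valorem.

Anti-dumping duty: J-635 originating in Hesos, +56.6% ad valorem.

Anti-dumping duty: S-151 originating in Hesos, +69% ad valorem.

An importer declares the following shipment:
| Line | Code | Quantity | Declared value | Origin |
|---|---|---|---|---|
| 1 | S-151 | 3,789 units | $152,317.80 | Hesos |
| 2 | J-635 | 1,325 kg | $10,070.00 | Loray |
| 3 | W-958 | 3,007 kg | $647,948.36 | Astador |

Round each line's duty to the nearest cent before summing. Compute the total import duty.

$135,002.65

Line 1 (S-151, Hesos, 3,789 units, $152,317.80):
Base rate for S-151 is 19.5%.
Additional duty on S-151 from Hesos: +69%. Applied ad valorem rate: 19.5% + 69% = 88.5%.
Duty = $152,317.80 × 88.5% = $134,801.25.
Line 2 (J-635, Loray, 1,325 kg, $10,070.00):
Base rate for J-635 is 2%.
The additional-duty order on J-635 targets Hesos, not Loray; it does not apply.
Duty = $10,070.00 × 2% = $201.40.
Line 3 (W-958, Astador, 3,007 kg, $647,948.36):
Base rate for W-958 is $0.05/kg.
Origin Astador qualifies under the Mermark–Astador agreement and W-958 is covered: preferential rate Free applies instead.
Duty = $647,948.36 × 0% = $0.00.
Total = $134,801.25 + $201.40 + $0.00 = $135,002.65.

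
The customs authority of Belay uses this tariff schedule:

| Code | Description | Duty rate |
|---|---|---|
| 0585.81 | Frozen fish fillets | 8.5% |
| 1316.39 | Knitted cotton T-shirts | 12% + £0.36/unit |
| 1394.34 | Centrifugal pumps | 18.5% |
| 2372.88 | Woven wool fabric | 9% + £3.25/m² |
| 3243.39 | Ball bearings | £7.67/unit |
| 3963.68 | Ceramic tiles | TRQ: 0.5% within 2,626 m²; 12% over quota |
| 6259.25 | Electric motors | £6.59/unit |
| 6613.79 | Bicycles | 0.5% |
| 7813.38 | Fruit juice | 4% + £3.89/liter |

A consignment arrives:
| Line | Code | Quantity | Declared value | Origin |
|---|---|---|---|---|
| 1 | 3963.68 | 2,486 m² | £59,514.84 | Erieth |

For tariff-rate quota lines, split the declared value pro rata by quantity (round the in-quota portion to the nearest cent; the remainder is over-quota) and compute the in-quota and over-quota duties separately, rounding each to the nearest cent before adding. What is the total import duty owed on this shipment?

Line 1 (3963.68, Erieth, 2,486 m², £59,514.84):
Code 3963.68 is under a tariff-rate quota (threshold 2,626 m²). Quantity 2,486 m² is within the quota, so the in-quota rate 0.5% applies to the full value.
Duty = £59,514.84 × 0.5% = £297.57.

£297.57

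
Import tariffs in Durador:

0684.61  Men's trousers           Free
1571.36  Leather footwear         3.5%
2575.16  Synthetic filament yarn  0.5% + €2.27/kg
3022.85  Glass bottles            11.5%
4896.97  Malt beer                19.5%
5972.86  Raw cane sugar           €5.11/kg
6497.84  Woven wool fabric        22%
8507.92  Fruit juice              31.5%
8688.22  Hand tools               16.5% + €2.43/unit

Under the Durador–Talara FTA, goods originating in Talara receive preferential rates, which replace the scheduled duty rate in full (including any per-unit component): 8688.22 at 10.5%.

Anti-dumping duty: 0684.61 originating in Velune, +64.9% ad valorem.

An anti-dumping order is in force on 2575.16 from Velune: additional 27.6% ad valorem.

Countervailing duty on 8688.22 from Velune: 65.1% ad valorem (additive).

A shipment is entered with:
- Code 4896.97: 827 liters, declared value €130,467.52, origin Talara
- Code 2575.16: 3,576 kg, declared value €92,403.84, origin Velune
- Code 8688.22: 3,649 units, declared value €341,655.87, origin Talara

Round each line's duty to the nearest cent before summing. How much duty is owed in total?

Line 1 (4896.97, Talara, 827 liters, €130,467.52):
Base rate for 4896.97 is 19.5%.
Origin Talara is the FTA partner but 4896.97 is not on the preference list; base rate stands.
Duty = €130,467.52 × 19.5% = €25,441.17.
Line 2 (2575.16, Velune, 3,576 kg, €92,403.84):
Base rate for 2575.16 is 0.5% + €2.27/kg.
Additional duty on 2575.16 from Velune: +27.6%. Applied ad valorem rate: 0.5% + 27.6% = 28.1%.
Duty = €92,403.84 × 28.1% + 3,576 × €2.27 = €34,083.00.
Line 3 (8688.22, Talara, 3,649 units, €341,655.87):
Base rate for 8688.22 is 16.5% + €2.43/unit.
Origin Talara qualifies under the Durador–Talara agreement and 8688.22 is covered: preferential rate 10.5% applies instead.
The additional-duty order on 8688.22 targets Velune, not Talara; it does not apply.
Duty = €341,655.87 × 10.5% = €35,873.87.
Total = €25,441.17 + €34,083.00 + €35,873.87 = €95,398.04.

€95,398.04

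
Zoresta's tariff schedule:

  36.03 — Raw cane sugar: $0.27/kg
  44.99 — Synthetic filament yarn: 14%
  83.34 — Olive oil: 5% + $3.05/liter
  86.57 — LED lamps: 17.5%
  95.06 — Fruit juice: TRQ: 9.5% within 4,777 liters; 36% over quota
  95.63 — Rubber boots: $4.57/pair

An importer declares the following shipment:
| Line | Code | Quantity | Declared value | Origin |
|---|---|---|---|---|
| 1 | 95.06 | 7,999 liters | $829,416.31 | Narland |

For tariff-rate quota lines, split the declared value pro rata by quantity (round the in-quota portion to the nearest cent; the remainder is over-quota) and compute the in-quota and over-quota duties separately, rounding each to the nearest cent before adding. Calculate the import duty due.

$167,328.18

Line 1 (95.06, Narland, 7,999 liters, $829,416.31):
Code 95.06 is under a tariff-rate quota (threshold 4,777 liters). In-quota: 4,777 liters at 9.5%; over-quota: 3,222 liters at 36%.
Pro-rata value split: in-quota = $829,416.31 × 4,777/7,999 = $495,327.13; over-quota = $829,416.31 − $495,327.13 = $334,089.18.
In-quota duty = $495,327.13 × 9.5% = $47,056.08. Over-quota duty = $334,089.18 × 36% = $120,272.10.
Line duty = $47,056.08 + $120,272.10 = $167,328.18.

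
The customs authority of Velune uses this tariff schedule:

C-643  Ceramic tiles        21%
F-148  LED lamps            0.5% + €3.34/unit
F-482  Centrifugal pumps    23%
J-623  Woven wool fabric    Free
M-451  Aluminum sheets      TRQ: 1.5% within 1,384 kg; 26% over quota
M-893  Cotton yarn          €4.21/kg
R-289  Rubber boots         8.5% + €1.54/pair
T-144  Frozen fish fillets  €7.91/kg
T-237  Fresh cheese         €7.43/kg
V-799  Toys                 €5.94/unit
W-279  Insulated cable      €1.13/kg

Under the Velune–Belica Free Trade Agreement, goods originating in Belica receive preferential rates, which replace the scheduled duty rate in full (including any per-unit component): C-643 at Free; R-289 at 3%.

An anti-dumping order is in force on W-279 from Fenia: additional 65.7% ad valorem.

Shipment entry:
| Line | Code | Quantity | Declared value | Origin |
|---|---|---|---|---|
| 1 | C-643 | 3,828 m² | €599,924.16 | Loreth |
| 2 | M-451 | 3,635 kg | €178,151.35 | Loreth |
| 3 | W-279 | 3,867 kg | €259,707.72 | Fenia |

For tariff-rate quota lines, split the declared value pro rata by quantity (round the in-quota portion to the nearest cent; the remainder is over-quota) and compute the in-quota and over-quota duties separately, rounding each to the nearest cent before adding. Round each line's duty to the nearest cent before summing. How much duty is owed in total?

Line 1 (C-643, Loreth, 3,828 m², €599,924.16):
Base rate for C-643 is 21%.
C-643 has an FTA preferential rate, but origin Loreth is not Belica; base rate stands.
Duty = €599,924.16 × 21% = €125,984.07.
Line 2 (M-451, Loreth, 3,635 kg, €178,151.35):
Code M-451 is under a tariff-rate quota (threshold 1,384 kg). In-quota: 1,384 kg at 1.5%; over-quota: 2,251 kg at 26%.
Pro-rata value split: in-quota = €178,151.35 × 1,384/3,635 = €67,829.84; over-quota = €178,151.35 − €67,829.84 = €110,321.51.
In-quota duty = €67,829.84 × 1.5% = €1,017.45. Over-quota duty = €110,321.51 × 26% = €28,683.59.
Line duty = €1,017.45 + €28,683.59 = €29,701.04.
Line 3 (W-279, Fenia, 3,867 kg, €259,707.72):
Base rate for W-279 is €1.13/kg.
Additional duty on W-279 from Fenia: +65.7% ad valorem. Applied ad valorem rate = 65.7%.
Duty = €259,707.72 × 65.7% + 3,867 × €1.13 = €174,997.68.
Total = €125,984.07 + €29,701.04 + €174,997.68 = €330,682.79.

€330,682.79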